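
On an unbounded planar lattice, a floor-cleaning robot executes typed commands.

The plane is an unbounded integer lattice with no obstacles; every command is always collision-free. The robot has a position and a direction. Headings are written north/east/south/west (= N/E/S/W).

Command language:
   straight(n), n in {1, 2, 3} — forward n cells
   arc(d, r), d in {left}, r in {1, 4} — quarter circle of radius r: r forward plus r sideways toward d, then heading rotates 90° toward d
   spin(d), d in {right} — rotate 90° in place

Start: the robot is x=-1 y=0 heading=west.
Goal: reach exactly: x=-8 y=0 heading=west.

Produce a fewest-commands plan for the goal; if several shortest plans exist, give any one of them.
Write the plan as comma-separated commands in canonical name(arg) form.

t0: x=-1 y=0 heading=west
[1] after straight(2): x=-3 y=0 heading=west
[2] after straight(2): x=-5 y=0 heading=west
[3] after straight(3): x=-8 y=0 heading=west
no 2-step plan works, so 3 is optimal.

straight(2), straight(2), straight(3)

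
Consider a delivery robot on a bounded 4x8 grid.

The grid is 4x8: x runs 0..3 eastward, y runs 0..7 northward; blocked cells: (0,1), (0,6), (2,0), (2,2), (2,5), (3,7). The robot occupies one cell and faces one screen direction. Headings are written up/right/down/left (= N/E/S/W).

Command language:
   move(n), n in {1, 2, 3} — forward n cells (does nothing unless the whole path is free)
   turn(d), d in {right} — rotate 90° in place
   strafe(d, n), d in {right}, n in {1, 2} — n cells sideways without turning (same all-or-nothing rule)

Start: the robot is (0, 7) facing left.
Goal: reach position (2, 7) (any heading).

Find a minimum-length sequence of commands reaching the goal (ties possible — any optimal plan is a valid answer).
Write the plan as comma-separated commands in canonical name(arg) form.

turn(right), strafe(right, 2)

from: (0, 7) facing left
step 1 (turn(right)): (0, 7) facing up
step 2 (strafe(right, 2)): (2, 7) facing up
shorter routes all fall short; 2 is best.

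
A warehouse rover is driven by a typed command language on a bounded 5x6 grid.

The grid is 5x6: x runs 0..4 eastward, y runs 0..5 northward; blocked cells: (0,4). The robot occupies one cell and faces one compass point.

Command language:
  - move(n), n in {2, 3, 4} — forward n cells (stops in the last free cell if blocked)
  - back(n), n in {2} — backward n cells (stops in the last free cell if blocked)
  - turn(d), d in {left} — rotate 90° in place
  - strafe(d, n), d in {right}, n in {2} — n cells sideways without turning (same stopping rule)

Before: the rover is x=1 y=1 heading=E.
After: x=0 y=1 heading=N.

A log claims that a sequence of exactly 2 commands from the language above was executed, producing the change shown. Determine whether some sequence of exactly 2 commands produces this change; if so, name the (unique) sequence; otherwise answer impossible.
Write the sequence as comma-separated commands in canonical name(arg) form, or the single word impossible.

key: running turn(left) before back(2) would end elsewhere — order is forced
initial: x=1 y=1 heading=E
step 1 (back(2)): x=0 y=1 heading=E
step 2 (turn(left)): x=0 y=1 heading=N
no other 2-command option fits: unique.

back(2), turn(left)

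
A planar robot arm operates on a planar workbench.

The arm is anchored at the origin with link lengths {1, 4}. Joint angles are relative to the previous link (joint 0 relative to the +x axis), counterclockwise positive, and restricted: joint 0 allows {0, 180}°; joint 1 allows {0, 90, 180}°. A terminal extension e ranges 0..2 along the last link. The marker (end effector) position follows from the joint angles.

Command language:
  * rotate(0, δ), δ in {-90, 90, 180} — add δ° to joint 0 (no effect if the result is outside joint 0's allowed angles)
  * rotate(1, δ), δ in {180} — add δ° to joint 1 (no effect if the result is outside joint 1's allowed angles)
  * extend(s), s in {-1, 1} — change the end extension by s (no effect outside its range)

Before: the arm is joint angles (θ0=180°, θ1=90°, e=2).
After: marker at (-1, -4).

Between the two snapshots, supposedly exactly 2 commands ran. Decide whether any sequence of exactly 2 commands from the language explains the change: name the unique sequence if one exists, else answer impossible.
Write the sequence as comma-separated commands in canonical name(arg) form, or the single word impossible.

extend(-1), extend(-1)

t0: joint angles (θ0=180°, θ1=90°, e=2)
[1] after extend(-1): joint angles (θ0=180°, θ1=90°, e=1)
[2] after extend(-1): joint angles (θ0=180°, θ1=90°, e=0)
no rival 2-sequence matches.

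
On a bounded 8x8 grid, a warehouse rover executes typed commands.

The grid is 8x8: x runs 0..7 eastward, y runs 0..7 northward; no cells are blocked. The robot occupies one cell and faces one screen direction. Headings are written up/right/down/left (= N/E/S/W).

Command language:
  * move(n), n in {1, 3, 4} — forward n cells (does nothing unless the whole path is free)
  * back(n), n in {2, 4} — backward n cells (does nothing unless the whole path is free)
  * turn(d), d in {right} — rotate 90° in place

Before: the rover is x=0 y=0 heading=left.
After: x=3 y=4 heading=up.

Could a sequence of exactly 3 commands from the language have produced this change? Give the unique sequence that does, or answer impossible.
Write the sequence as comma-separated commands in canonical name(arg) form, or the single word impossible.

impossible

no 3-step route produces this change.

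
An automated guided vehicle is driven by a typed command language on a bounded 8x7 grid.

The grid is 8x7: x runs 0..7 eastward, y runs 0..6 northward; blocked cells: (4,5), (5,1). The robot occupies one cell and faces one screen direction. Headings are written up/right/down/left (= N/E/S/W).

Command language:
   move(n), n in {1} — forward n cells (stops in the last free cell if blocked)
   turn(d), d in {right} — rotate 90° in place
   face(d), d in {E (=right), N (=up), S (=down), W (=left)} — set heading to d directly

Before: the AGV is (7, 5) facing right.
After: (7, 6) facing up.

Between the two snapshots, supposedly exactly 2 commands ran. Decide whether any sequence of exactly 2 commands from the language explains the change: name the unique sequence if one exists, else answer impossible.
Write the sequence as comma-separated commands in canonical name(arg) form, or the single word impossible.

key: running move(1) before face(N) would end elsewhere — order is forced
begin: (7, 5) facing right
1. face(N) → (7, 5) facing up
2. move(1) → (7, 6) facing up
no rival 2-sequence matches.

face(N), move(1)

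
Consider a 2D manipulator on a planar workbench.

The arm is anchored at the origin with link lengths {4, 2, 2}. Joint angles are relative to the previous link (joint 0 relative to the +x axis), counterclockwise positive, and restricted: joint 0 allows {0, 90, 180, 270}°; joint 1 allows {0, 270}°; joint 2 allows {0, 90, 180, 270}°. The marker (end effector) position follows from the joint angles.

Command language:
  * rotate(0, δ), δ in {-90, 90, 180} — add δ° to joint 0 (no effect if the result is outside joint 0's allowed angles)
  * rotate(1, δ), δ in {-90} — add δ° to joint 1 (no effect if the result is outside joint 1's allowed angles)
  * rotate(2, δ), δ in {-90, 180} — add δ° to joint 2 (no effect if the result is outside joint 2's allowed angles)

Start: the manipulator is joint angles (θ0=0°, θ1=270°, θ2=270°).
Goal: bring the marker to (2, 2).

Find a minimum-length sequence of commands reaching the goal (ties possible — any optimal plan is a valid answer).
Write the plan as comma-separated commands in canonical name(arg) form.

rotate(0, 90)

start: joint angles (θ0=0°, θ1=270°, θ2=270°)
t=1 rotate(0, 90) ⇒ joint angles (θ0=90°, θ1=270°, θ2=270°)
minimal: 1 command(s), checked below 1.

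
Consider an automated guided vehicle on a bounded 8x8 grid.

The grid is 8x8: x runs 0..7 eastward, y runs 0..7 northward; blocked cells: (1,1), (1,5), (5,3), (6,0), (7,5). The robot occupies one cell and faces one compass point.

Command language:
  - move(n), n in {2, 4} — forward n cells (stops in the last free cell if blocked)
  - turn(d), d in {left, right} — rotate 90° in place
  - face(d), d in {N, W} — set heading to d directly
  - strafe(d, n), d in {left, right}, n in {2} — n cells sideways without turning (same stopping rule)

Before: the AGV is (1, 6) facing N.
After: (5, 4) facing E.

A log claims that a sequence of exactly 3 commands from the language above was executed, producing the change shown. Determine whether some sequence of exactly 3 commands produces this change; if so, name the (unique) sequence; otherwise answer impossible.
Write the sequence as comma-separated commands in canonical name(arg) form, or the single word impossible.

turn(right), move(4), strafe(right, 2)

key: running strafe(right, 2) before turn(right) would end elsewhere — order is forced
t0: (1, 6) facing N
t=1 turn(right) ⇒ (1, 6) facing E
t=2 move(4) ⇒ (5, 6) facing E
t=3 strafe(right, 2) ⇒ (5, 4) facing E
all 512 alternatives checked — unique.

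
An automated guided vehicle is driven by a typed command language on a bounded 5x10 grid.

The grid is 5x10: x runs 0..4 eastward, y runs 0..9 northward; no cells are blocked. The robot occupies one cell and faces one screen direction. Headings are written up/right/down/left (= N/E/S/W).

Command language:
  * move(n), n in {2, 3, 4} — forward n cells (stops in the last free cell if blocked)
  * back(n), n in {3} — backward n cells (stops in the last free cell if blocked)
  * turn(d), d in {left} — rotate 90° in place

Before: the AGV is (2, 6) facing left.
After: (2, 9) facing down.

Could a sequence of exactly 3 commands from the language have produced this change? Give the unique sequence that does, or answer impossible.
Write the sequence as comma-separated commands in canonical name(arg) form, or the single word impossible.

key: order matters: swapping turn(left) and back(3) lands elsewhere
t0: (2, 6) facing left
1. turn(left) → (2, 6) facing down
2. back(3) → (2, 9) facing down
3. back(3) → (2, 9) facing down
uniquely the one of 125 3-step routes that fits.

turn(left), back(3), back(3)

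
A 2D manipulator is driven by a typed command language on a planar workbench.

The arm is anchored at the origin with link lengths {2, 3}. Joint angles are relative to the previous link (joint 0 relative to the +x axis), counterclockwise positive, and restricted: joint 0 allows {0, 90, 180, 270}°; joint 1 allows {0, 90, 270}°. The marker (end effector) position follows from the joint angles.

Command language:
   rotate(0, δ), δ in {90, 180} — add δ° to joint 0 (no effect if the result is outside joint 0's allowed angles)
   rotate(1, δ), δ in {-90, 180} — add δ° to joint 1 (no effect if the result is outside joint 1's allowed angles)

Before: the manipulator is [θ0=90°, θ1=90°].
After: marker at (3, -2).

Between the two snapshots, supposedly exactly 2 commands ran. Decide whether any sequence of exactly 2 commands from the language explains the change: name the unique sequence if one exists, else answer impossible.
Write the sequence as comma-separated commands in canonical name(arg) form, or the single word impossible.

start: [θ0=90°, θ1=90°]
1. rotate(0, 90) → [θ0=180°, θ1=90°]
2. rotate(0, 90) → [θ0=270°, θ1=90°]
no rival 2-sequence matches.

rotate(0, 90), rotate(0, 90)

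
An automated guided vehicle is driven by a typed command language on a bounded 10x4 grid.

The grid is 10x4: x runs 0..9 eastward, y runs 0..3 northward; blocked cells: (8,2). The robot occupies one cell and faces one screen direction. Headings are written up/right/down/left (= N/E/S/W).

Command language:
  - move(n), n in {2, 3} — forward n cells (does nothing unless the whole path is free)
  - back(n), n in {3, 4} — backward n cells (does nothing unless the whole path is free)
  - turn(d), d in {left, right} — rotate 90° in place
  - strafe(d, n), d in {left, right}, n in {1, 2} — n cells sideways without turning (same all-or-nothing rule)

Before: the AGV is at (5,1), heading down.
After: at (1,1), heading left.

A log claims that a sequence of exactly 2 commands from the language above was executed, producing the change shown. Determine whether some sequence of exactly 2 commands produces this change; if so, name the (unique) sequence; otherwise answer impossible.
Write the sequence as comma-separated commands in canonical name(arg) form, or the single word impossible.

no 2-step route produces this change.

impossible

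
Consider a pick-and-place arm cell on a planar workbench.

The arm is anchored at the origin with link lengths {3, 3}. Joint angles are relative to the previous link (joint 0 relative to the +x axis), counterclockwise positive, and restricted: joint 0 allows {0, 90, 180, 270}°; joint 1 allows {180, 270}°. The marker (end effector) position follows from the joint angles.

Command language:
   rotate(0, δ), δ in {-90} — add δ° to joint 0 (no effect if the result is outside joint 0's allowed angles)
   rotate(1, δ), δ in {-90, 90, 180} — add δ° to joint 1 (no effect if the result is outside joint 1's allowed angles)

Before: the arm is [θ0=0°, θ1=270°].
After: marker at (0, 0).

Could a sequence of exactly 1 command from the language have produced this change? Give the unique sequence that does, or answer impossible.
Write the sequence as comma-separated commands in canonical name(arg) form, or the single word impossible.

from: [θ0=0°, θ1=270°]
step 1 (rotate(1, -90)): [θ0=0°, θ1=180°]
all 4 alternatives checked — unique.

rotate(1, -90)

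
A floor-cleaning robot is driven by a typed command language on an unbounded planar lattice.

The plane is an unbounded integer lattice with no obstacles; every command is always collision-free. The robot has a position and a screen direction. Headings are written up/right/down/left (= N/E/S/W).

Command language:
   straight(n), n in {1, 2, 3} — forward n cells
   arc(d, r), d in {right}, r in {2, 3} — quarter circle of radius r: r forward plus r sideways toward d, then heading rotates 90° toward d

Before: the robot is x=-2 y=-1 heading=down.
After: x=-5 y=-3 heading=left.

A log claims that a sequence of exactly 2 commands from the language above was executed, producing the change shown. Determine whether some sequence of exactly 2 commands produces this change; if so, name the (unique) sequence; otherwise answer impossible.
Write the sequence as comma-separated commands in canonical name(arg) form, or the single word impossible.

arc(right, 2), straight(1)

key: position moved to (-5,-3) AND the heading swung to W — translation plus rotation needed
t0: x=-2 y=-1 heading=down
[1] after arc(right, 2): x=-4 y=-3 heading=left
[2] after straight(1): x=-5 y=-3 heading=left
no rival 2-sequence matches.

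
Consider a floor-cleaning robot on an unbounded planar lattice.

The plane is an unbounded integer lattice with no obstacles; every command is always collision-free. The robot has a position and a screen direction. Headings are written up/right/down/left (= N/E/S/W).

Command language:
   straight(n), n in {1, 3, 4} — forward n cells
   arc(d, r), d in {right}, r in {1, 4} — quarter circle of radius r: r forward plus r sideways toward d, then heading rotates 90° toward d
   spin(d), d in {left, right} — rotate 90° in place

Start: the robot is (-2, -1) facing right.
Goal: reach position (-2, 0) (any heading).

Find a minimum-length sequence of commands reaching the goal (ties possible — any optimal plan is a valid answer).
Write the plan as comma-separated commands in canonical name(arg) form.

initial: (-2, -1) facing right
[1] after spin(left): (-2, -1) facing up
[2] after straight(1): (-2, 0) facing up
nothing shorter than 2 reaches the goal.

spin(left), straight(1)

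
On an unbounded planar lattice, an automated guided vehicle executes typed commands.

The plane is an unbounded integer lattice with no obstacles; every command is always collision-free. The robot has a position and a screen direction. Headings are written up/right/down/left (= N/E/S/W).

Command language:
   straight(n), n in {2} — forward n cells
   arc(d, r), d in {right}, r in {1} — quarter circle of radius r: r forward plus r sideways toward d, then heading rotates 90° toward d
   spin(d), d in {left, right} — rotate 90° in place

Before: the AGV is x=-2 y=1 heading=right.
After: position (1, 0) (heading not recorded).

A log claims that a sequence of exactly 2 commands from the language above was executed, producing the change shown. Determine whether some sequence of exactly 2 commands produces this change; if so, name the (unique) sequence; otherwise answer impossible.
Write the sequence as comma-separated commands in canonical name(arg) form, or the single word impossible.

key: order matters: swapping straight(2) and arc(right, 1) lands elsewhere
from: x=-2 y=1 heading=right
step 1 (straight(2)): x=0 y=1 heading=right
step 2 (arc(right, 1)): x=1 y=0 heading=down
all 16 alternatives checked — unique.

straight(2), arc(right, 1)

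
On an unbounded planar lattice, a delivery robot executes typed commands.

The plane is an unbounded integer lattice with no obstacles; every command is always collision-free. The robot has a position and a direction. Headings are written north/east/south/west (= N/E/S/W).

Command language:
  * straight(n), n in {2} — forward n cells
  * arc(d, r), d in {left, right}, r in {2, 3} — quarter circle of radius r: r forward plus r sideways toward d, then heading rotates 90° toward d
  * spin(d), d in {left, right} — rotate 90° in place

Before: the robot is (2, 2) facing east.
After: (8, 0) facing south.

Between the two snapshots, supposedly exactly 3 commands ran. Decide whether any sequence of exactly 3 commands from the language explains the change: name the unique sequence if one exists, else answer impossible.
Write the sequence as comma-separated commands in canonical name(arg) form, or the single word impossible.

key: running arc(right, 2) before straight(2) would end elsewhere — order is forced
begin: (2, 2) facing east
t=1 straight(2) ⇒ (4, 2) facing east
t=2 straight(2) ⇒ (6, 2) facing east
t=3 arc(right, 2) ⇒ (8, 0) facing south
no other 3-command option fits: unique.

straight(2), straight(2), arc(right, 2)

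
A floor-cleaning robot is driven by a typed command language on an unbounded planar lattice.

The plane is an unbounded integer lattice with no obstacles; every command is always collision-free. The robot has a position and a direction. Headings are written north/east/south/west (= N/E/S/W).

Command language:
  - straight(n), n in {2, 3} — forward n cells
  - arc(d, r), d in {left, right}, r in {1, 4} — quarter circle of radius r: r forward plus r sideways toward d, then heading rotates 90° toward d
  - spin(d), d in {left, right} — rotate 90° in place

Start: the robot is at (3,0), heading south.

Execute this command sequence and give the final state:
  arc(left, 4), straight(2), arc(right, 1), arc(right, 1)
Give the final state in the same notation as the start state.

at (9,-6), heading west

initial: at (3,0), heading south
1. arc(left, 4) → at (7,-4), heading east
2. straight(2) → at (9,-4), heading east
3. arc(right, 1) → at (10,-5), heading south
4. arc(right, 1) → at (9,-6), heading west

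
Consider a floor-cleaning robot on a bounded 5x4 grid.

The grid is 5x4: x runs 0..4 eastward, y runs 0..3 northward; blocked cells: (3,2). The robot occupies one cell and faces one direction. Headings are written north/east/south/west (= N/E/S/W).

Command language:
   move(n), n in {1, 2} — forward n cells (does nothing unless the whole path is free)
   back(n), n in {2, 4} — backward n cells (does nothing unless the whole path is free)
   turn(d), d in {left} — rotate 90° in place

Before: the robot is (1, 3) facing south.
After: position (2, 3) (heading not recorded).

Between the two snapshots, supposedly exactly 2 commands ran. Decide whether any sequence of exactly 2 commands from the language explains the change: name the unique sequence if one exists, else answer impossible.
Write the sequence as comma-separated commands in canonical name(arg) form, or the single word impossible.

turn(left), move(1)

key: order matters: swapping turn(left) and move(1) lands elsewhere
from: (1, 3) facing south
[1] after turn(left): (1, 3) facing east
[2] after move(1): (2, 3) facing east
all 25 alternatives checked — unique.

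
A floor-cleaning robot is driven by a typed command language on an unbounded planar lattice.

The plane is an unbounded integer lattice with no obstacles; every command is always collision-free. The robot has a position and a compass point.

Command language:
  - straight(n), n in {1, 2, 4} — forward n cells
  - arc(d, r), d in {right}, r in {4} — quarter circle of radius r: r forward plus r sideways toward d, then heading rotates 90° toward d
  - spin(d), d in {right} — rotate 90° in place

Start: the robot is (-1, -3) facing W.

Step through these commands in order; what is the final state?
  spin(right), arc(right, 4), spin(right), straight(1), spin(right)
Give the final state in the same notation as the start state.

(3, 0) facing W

from: (-1, -3) facing W
t=1 spin(right) ⇒ (-1, -3) facing N
t=2 arc(right, 4) ⇒ (3, 1) facing E
t=3 spin(right) ⇒ (3, 1) facing S
t=4 straight(1) ⇒ (3, 0) facing S
t=5 spin(right) ⇒ (3, 0) facing W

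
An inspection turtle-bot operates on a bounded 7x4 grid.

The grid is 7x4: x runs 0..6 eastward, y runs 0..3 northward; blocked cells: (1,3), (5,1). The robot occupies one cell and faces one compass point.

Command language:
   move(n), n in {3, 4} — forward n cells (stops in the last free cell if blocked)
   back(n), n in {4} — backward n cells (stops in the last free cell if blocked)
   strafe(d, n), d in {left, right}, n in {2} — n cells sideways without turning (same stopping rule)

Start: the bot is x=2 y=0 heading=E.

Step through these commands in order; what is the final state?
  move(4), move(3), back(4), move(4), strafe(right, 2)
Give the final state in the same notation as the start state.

x=6 y=0 heading=E

t0: x=2 y=0 heading=E
t=1 move(4) ⇒ x=6 y=0 heading=E
t=2 move(3) ⇒ x=6 y=0 heading=E
t=3 back(4) ⇒ x=2 y=0 heading=E
t=4 move(4) ⇒ x=6 y=0 heading=E
t=5 strafe(right, 2) ⇒ x=6 y=0 heading=E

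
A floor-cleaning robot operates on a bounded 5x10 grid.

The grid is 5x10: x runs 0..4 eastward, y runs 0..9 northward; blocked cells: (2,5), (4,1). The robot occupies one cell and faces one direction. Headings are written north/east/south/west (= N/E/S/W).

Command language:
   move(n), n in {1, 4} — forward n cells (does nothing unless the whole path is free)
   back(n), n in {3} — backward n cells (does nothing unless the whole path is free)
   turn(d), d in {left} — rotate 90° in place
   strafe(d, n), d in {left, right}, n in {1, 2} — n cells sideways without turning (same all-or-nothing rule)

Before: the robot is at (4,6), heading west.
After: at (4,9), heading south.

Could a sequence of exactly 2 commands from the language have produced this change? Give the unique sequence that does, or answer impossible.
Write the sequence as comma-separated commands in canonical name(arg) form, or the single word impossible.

turn(left), back(3)

key: running back(3) before turn(left) would end elsewhere — order is forced
from: at (4,6), heading west
[1] after turn(left): at (4,6), heading south
[2] after back(3): at (4,9), heading south
no other 2-command option fits: unique.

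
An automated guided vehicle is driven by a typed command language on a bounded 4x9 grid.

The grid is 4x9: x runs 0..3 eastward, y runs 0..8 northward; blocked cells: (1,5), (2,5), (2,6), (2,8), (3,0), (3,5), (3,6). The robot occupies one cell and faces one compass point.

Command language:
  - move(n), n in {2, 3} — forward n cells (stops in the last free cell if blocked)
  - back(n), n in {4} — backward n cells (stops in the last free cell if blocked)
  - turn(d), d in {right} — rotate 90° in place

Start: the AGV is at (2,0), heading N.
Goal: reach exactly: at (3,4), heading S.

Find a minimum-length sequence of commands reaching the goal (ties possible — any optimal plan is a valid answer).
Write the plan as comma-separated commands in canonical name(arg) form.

move(2), turn(right), move(2), turn(right), back(4)

begin: at (2,0), heading N
1. move(2) → at (2,2), heading N
2. turn(right) → at (2,2), heading E
3. move(2) → at (3,2), heading E
4. turn(right) → at (3,2), heading S
5. back(4) → at (3,4), heading S
minimal: 5 command(s), checked below 5.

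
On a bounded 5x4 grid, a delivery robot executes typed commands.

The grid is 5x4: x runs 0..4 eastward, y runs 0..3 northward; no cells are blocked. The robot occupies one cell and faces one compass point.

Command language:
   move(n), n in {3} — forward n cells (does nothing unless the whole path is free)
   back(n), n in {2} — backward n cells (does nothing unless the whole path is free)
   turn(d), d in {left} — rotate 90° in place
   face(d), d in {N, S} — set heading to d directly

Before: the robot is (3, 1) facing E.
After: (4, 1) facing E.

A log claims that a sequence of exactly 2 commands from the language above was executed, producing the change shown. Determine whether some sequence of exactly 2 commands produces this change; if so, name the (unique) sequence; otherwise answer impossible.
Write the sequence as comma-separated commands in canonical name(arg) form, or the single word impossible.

key: heading stays E — no command in the sequence turns
begin: (3, 1) facing E
step 1 (back(2)): (1, 1) facing E
step 2 (move(3)): (4, 1) facing E
all 25 alternatives checked — unique.

back(2), move(3)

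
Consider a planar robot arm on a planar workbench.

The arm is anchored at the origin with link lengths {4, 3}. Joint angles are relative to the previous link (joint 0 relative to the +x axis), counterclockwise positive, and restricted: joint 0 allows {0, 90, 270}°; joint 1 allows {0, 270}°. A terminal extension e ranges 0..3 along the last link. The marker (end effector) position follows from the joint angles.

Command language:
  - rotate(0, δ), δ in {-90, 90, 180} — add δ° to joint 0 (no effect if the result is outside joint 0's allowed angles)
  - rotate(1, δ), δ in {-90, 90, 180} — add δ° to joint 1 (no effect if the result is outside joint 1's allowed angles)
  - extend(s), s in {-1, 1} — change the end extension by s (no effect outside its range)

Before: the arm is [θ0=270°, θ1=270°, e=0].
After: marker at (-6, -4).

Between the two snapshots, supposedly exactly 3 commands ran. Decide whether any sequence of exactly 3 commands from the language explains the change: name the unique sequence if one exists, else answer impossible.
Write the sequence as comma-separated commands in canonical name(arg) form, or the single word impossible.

extend(1), extend(1), extend(1)

initial: [θ0=270°, θ1=270°, e=0]
[1] after extend(1): [θ0=270°, θ1=270°, e=1]
[2] after extend(1): [θ0=270°, θ1=270°, e=2]
[3] after extend(1): [θ0=270°, θ1=270°, e=3]
uniquely the one of 512 3-step routes that fits.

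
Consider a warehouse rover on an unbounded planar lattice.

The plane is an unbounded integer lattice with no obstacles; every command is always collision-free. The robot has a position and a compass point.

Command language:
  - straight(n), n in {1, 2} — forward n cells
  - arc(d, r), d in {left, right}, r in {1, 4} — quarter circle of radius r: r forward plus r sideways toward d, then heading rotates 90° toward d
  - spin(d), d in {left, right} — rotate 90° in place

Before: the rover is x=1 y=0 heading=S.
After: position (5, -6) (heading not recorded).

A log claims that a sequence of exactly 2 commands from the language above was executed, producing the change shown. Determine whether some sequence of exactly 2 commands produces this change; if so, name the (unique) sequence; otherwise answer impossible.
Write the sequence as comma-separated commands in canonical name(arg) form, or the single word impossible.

key: order matters: swapping straight(2) and arc(left, 4) lands elsewhere
start: x=1 y=0 heading=S
step 1 (straight(2)): x=1 y=-2 heading=S
step 2 (arc(left, 4)): x=5 y=-6 heading=E
all 64 alternatives checked — unique.

straight(2), arc(left, 4)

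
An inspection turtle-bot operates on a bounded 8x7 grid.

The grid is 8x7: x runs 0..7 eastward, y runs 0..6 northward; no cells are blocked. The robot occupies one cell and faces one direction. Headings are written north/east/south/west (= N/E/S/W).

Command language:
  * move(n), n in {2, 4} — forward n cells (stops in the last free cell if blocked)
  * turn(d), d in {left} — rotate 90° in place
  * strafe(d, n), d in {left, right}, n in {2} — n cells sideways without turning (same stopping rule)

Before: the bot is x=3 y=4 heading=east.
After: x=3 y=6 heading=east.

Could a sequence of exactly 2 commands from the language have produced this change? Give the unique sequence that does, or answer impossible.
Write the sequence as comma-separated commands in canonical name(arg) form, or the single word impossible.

strafe(left, 2), strafe(left, 2)

key: the second strafe(left, 2) runs into the grid edge before its full distance
from: x=3 y=4 heading=east
[1] after strafe(left, 2): x=3 y=6 heading=east
[2] after strafe(left, 2): x=3 y=6 heading=east
uniquely the one of 25 2-step routes that fits.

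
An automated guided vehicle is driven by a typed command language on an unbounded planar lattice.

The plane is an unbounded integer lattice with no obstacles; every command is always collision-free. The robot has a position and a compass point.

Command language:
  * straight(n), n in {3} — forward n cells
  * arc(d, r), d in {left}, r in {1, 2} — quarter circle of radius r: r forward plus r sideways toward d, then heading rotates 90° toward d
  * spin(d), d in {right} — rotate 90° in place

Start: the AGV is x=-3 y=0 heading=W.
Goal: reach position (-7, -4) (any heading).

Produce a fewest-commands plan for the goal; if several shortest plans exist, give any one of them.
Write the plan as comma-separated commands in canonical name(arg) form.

straight(3), arc(left, 1), straight(3)

start: x=-3 y=0 heading=W
[1] after straight(3): x=-6 y=0 heading=W
[2] after arc(left, 1): x=-7 y=-1 heading=S
[3] after straight(3): x=-7 y=-4 heading=S
no 2-step plan works, so 3 is optimal.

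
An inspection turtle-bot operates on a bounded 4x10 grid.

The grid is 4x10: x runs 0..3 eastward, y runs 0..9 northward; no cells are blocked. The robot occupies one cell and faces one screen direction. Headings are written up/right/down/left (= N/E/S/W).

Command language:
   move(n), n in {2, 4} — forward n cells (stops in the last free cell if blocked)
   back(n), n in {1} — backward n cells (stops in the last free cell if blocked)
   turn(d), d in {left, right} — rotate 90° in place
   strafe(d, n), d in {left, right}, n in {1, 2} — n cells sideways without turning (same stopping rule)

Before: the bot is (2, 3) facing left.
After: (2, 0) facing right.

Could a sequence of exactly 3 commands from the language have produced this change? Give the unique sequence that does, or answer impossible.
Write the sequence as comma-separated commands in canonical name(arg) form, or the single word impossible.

key: cell and facing (now E) both changed — the 3 commands mix motion and turning
t0: (2, 3) facing left
t=1 turn(left) ⇒ (2, 3) facing down
t=2 move(4) ⇒ (2, 0) facing down
t=3 turn(left) ⇒ (2, 0) facing right
all 729 alternatives checked — unique.

turn(left), move(4), turn(left)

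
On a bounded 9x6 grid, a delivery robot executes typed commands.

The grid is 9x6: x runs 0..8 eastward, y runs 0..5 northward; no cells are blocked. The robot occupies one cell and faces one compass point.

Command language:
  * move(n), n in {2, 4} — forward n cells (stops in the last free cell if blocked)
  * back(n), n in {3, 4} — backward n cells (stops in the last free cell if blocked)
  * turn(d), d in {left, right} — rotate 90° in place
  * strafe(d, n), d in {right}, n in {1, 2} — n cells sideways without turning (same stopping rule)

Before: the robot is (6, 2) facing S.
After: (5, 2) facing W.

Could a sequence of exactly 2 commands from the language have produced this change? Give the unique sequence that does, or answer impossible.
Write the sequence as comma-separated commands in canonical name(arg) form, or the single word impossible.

strafe(right, 1), turn(right)

key: order matters: swapping strafe(right, 1) and turn(right) lands elsewhere
initial: (6, 2) facing S
step 1 (strafe(right, 1)): (5, 2) facing S
step 2 (turn(right)): (5, 2) facing W
all 64 alternatives checked — unique.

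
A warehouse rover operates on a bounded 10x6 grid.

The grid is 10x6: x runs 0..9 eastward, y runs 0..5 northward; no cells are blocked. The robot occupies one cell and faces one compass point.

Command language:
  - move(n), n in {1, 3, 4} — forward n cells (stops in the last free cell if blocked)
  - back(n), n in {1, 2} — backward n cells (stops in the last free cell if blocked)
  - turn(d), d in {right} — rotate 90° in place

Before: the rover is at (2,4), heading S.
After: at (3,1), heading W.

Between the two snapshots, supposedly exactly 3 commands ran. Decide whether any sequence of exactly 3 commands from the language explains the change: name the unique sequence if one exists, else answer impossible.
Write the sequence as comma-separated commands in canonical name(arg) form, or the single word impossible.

move(3), turn(right), back(1)

key: cell and facing (now W) both changed — the 3 commands mix motion and turning
begin: at (2,4), heading S
step 1 (move(3)): at (2,1), heading S
step 2 (turn(right)): at (2,1), heading W
step 3 (back(1)): at (3,1), heading W
no other 3-command option fits: unique.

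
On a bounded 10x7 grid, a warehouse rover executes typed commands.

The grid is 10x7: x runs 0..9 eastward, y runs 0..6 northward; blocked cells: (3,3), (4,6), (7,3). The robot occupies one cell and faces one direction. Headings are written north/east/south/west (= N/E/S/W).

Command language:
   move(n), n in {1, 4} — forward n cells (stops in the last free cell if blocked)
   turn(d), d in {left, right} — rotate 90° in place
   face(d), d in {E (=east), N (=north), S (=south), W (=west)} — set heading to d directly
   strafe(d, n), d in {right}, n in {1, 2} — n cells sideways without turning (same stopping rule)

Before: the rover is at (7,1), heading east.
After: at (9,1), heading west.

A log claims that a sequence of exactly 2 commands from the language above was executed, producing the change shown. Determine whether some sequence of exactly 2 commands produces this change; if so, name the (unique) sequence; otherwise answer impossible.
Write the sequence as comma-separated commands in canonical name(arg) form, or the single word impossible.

move(4), face(W)

key: running face(W) before move(4) would end elsewhere — order is forced
begin: at (7,1), heading east
[1] after move(4): at (9,1), heading east
[2] after face(W): at (9,1), heading west
uniquely the one of 100 2-step routes that fits.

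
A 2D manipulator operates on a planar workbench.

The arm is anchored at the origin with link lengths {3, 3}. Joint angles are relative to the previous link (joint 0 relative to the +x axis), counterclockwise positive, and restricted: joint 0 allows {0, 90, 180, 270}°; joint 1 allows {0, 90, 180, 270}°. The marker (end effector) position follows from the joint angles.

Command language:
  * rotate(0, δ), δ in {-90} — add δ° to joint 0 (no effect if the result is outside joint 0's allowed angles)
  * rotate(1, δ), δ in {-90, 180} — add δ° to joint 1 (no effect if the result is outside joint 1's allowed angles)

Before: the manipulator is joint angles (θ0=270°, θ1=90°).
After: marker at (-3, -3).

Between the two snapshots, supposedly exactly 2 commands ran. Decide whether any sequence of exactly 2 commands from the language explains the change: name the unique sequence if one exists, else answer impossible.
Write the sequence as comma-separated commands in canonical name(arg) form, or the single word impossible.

initial: joint angles (θ0=270°, θ1=90°)
t=1 rotate(1, -90) ⇒ joint angles (θ0=270°, θ1=0°)
t=2 rotate(1, -90) ⇒ joint angles (θ0=270°, θ1=270°)
no rival 2-sequence matches.

rotate(1, -90), rotate(1, -90)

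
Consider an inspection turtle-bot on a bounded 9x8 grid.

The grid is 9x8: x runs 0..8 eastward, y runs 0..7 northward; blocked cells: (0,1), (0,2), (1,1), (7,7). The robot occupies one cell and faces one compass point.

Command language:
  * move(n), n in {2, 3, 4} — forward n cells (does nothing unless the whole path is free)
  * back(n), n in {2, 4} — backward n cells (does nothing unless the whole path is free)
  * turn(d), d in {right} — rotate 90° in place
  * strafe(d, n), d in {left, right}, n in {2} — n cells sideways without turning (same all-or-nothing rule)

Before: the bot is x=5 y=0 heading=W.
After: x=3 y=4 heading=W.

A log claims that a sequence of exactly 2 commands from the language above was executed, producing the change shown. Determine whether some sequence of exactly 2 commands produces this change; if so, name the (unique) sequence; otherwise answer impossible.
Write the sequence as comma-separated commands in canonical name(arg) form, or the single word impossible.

impossible

all 64 sequences checked — none match.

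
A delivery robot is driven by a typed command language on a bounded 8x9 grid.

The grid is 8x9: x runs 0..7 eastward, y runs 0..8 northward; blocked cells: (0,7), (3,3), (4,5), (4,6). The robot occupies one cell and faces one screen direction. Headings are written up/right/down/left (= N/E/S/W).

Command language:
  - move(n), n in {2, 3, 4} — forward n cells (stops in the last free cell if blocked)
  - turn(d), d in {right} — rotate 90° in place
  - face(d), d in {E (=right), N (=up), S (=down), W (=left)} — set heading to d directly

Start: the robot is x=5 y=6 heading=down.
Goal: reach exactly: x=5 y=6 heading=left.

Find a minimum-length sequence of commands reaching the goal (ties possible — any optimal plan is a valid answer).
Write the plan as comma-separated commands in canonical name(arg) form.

initial: x=5 y=6 heading=down
step 1 (turn(right)): x=5 y=6 heading=left
nothing shorter than 1 reaches the goal.

turn(right)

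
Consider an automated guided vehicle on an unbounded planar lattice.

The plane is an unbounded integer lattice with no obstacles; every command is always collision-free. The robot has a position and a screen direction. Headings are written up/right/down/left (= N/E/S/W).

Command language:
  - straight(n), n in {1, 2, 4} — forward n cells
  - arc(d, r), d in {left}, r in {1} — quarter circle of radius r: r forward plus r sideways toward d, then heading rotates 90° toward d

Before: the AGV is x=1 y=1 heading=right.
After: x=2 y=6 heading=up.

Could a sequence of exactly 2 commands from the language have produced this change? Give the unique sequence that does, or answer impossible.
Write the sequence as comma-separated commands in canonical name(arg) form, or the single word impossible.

key: order matters: swapping arc(left, 1) and straight(4) lands elsewhere
start: x=1 y=1 heading=right
1. arc(left, 1) → x=2 y=2 heading=up
2. straight(4) → x=2 y=6 heading=up
no other 2-command option fits: unique.

arc(left, 1), straight(4)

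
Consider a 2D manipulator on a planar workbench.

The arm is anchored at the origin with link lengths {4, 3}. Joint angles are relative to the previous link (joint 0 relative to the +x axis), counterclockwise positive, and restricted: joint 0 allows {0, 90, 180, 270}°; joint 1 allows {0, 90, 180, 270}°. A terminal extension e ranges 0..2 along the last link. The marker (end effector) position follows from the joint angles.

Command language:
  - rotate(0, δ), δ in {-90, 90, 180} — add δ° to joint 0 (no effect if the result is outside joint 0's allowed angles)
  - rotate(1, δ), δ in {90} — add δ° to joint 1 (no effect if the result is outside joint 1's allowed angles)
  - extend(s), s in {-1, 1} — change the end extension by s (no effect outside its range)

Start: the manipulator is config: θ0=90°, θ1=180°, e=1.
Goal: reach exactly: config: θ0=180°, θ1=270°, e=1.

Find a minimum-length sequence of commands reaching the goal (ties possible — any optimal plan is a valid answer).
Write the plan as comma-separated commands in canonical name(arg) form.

rotate(0, 90), rotate(1, 90)

begin: config: θ0=90°, θ1=180°, e=1
1. rotate(0, 90) → config: θ0=180°, θ1=180°, e=1
2. rotate(1, 90) → config: θ0=180°, θ1=270°, e=1
nothing shorter than 2 reaches the goal.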